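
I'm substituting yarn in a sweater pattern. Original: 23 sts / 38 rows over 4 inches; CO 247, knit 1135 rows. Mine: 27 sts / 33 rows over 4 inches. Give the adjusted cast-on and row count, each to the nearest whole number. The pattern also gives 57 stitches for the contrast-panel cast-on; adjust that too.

Cast on 290 stitches; work 986 rows; contrast-panel cast-on 67 stitches.

Stitches: 247 × 27/23 = 289.96 → 290.
Rows: 1135 × 33/38 = 985.66 → 986.
contrast-panel cast-on: 57 × 27/23 = 66.91 → 67.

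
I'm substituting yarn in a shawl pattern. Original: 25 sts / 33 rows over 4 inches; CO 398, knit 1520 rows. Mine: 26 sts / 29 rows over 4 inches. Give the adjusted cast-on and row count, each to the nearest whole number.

Stitches: 398 × 26/25 = 413.92 → 414.
Rows: 1520 × 29/33 = 1335.76 → 1336.

Cast on 414 stitches; work 1336 rows.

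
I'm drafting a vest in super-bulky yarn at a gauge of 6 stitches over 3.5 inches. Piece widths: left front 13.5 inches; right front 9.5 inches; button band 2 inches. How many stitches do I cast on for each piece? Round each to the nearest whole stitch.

left front 23; right front 16; button band 3.

Rate = 6/3.5 = 1.714 sts per in.
left front: 13.5 × 1.714 = 23.14 → 23.
right front: 9.5 × 1.714 = 16.29 → 16.
button band: 2 × 1.714 = 3.43 → 3.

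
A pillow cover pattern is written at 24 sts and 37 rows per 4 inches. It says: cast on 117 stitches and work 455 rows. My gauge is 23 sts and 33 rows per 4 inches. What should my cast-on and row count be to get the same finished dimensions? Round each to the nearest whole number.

Cast on 112 stitches; work 406 rows.

Stitches: 117 × 23/24 = 112.12 → 112.
Rows: 455 × 33/37 = 405.81 → 406.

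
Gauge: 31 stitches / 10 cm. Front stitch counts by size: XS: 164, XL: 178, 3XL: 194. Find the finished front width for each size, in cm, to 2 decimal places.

XS 52.90 cm; XL 57.42 cm; 3XL 62.58 cm.

31/10 = 3.1 sts per cm.
XS: 164 / 3.1 = 52.903 → 52.90 cm.
XL: 178 / 3.1 = 57.419 → 57.42 cm.
3XL: 194 / 3.1 = 62.581 → 62.58 cm.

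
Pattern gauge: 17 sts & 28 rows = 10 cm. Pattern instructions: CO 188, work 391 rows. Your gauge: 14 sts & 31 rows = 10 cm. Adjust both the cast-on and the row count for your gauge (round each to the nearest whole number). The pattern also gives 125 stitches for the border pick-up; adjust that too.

Stitches: 188 × 14/17 = 154.82 → 155.
Rows: 391 × 31/28 = 432.89 → 433.
border pick-up: 125 × 14/17 = 102.94 → 103.

Cast on 155 stitches; work 433 rows; border pick-up 103 stitches.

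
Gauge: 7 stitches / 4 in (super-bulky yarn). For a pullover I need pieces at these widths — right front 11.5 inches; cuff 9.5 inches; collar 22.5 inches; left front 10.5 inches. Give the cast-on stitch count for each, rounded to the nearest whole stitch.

right front 20; cuff 17; collar 39; left front 18.

Rate = 7/4 = 1.75 sts per in.
right front: 11.5 × 1.75 = 20.12 → 20.
cuff: 9.5 × 1.75 = 16.62 → 17.
collar: 22.5 × 1.75 = 39.38 → 39.
left front: 10.5 × 1.75 = 18.38 → 18.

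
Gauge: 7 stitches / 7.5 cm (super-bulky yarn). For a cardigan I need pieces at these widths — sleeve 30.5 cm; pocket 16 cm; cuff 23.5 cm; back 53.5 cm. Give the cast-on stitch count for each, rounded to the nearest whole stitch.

sleeve 28; pocket 15; cuff 22; back 50.

Rate = 7/7.5 = 0.933 sts per cm.
sleeve: 30.5 × 0.933 = 28.47 → 28.
pocket: 16 × 0.933 = 14.93 → 15.
cuff: 23.5 × 0.933 = 21.93 → 22.
back: 53.5 × 0.933 = 49.93 → 50.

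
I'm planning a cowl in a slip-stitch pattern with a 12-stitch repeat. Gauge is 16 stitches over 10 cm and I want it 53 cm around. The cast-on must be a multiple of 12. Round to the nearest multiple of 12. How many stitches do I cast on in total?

16 / 10 = 1.6 sts per cm.
53 × 1.6 = 84.80 sts.
Nearest multiple of 12: 84.

84 stitches.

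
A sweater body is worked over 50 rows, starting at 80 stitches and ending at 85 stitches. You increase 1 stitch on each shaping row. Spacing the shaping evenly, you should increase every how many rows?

Increase every 10th row.

Stitches to add: |85 − 80| = 5.
Shaping rows needed: 5 / 1 = 5.
50 rows / 5 = every 10 rows.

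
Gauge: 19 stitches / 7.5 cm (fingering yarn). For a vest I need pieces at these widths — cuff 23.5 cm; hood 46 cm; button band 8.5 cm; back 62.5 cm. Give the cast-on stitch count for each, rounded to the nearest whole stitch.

Rate = 19/7.5 = 2.533 sts per cm.
cuff: 23.5 × 2.533 = 59.53 → 60.
hood: 46 × 2.533 = 116.53 → 117.
button band: 8.5 × 2.533 = 21.53 → 22.
back: 62.5 × 2.533 = 158.33 → 158.

cuff 60; hood 117; button band 22; back 158.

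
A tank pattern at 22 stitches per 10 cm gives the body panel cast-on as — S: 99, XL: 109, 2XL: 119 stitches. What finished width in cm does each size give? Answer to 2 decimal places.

S 45.00 cm; XL 49.55 cm; 2XL 54.09 cm.

22/10 = 2.2 sts per cm.
S: 99 / 2.2 = 45.000 → 45.00 cm.
XL: 109 / 2.2 = 49.545 → 49.55 cm.
2XL: 119 / 2.2 = 54.091 → 54.09 cm.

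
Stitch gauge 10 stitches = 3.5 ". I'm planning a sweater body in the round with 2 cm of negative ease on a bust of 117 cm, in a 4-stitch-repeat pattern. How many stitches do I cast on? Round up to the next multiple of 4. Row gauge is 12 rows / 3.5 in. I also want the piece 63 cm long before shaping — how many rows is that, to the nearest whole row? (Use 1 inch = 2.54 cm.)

Cast on 132 stitches; work 85 rows.

Finished = 117 − 2 = 115 cm.
115 cm × 1/2.54 = 45.28 inches.
10/3.5 = 2.857 sts per in; 45.28 × 2.857 = 129.36 sts.
Next multiple of 4 → 132.
63 cm = 24.80 inches; × 3.429 = 85.04 → 85 rows.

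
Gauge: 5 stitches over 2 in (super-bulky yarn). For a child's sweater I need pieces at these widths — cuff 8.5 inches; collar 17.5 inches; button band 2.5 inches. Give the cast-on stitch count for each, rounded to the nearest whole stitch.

Rate = 5/2 = 2.5 sts per in.
cuff: 8.5 × 2.5 = 21.25 → 21.
collar: 17.5 × 2.5 = 43.75 → 44.
button band: 2.5 × 2.5 = 6.25 → 6.

cuff 21; collar 44; button band 6.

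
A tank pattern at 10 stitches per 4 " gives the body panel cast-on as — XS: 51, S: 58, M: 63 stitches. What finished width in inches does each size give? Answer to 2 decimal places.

XS 20.40 inches; S 23.20 inches; M 25.20 inches.

10/4 = 2.5 sts per in.
XS: 51 / 2.5 = 20.400 → 20.40 in.
S: 58 / 2.5 = 23.200 → 23.20 in.
M: 63 / 2.5 = 25.200 → 25.20 in.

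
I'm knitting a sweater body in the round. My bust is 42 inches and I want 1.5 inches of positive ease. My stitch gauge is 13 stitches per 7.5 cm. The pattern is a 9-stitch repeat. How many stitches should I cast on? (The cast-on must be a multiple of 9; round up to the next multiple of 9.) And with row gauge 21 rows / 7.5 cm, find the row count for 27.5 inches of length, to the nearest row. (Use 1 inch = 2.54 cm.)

Cast on 198 stitches; work 196 rows.

Finished = 42 + 1.5 = 43.5 inches.
43.5 inches × 2.54 = 110.49 cm.
13/7.5 = 1.733 sts per cm; 110.49 × 1.733 = 191.52 sts.
Next multiple of 9 → 198.
27.5 inches = 69.85 cm; × 2.8 = 195.58 → 196 rows.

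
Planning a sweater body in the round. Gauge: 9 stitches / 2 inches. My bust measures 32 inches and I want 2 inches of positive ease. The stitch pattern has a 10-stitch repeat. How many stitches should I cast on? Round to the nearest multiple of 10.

Finished = 32 + 2 = 34 inches.
9 / 2 = 4.5 sts/in.
34 × 4.5 = 153.00 sts.
Nearest multiple of 10: 150.

Cast on 150 stitches.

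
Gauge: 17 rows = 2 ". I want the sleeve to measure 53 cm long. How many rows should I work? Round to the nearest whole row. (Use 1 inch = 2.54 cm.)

Work 177 rows.

53 cm = 20.87 in.
17 rows / 2 in = 8.5 rows per inch.
20.87 × 8.5 = 177.36 rows.
Round to nearest → 177.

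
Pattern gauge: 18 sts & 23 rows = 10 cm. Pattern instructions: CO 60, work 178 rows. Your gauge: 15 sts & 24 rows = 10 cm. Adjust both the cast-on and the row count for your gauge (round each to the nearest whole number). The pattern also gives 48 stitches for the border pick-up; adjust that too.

Cast on 50 stitches; work 186 rows; border pick-up 40 stitches.

Stitches: 60 × 15/18 = 50.00 → 50.
Rows: 178 × 24/23 = 185.74 → 186.
border pick-up: 48 × 15/18 = 40.00 → 40.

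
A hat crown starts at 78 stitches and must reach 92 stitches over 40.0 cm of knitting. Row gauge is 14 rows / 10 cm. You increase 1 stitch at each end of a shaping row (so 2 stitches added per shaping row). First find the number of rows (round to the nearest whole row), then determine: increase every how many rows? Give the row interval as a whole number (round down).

Increase every 8th row.

Rows = 40.0 × 1.4 = 56.0 → 56 rows.
Stitches to add: 14 → 7 shaping rows (at 2 st each).
56 / 7 = 8.00 → every 8 rows.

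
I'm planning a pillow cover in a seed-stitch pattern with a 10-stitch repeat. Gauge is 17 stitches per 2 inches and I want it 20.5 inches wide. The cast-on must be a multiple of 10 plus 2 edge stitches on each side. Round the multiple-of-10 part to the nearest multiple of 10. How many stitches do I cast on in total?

CO 174 sts.

17 / 2 = 8.5 sts per inch.
20.5 × 8.5 = 174.25 sts.
Less 4 edge sts → 170.25 for the repeat.
Nearest multiple of 10: 170.
Add back 4 edge sts → 174.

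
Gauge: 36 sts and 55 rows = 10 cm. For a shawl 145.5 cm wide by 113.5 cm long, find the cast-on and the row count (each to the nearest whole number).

Cast on 524 stitches and work 624 rows.

Stitch gauge = 36/10 = 3.6 sts/cm; 145.5 × 3.6 = 523.80 → 524 sts.
Row gauge = 55/10 = 5.5 rows/cm; 113.5 × 5.5 = 624.25 → 624 rows.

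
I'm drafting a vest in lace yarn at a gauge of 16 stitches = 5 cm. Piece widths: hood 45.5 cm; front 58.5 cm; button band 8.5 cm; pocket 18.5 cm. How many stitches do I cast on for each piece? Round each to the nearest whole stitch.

hood 146; front 187; button band 27; pocket 59.

Rate = 16/5 = 3.2 sts per cm.
hood: 45.5 × 3.2 = 145.60 → 146.
front: 58.5 × 3.2 = 187.20 → 187.
button band: 8.5 × 3.2 = 27.20 → 27.
pocket: 18.5 × 3.2 = 59.20 → 59.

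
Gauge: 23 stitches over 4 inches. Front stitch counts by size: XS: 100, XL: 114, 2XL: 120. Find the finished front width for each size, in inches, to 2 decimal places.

23/4 = 5.75 sts per in.
XS: 100 / 5.75 = 17.391 → 17.39 in.
XL: 114 / 5.75 = 19.826 → 19.83 in.
2XL: 120 / 5.75 = 20.870 → 20.87 in.

XS 17.39 inches; XL 19.83 inches; 2XL 20.87 inches.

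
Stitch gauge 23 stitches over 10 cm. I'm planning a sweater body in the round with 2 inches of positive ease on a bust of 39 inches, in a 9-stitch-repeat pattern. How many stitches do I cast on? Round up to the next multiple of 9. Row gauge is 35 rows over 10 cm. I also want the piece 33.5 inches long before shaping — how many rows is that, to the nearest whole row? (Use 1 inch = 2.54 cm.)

Finished = 39 + 2 = 41 inches.
41 inches × 2.54 = 104.14 cm.
23/10 = 2.3 sts per cm; 104.14 × 2.3 = 239.52 sts.
Next multiple of 9 → 243.
33.5 inches = 85.09 cm; × 3.5 = 297.81 → 298 rows.

Cast on 243 stitches; work 298 rows.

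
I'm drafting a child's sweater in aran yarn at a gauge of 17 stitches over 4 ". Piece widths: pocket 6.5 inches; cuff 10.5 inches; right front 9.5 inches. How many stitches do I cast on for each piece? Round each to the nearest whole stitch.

pocket 28; cuff 45; right front 40.

Rate = 17/4 = 4.25 sts per in.
pocket: 6.5 × 4.25 = 27.62 → 28.
cuff: 10.5 × 4.25 = 44.62 → 45.
right front: 9.5 × 4.25 = 40.38 → 40.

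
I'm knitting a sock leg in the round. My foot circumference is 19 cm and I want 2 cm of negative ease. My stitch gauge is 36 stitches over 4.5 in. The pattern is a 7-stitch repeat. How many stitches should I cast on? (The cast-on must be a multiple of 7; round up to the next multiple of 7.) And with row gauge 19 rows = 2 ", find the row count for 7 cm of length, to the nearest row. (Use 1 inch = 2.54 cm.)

Cast on 56 stitches; work 26 rows.

Finished = 19 − 2 = 17 cm.
17 cm × 1/2.54 = 6.69 inches.
36/4.5 = 8 sts per in; 6.69 × 8 = 53.54 sts.
Next multiple of 7 → 56.
7 cm = 2.76 inches; × 9.5 = 26.18 → 26 rows.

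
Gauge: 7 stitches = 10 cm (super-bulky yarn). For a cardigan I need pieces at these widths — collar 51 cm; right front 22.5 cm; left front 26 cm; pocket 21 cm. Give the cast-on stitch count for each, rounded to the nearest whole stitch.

collar 36; right front 16; left front 18; pocket 15.

Rate = 7/10 = 0.7 sts per cm.
collar: 51 × 0.7 = 35.70 → 36.
right front: 22.5 × 0.7 = 15.75 → 16.
left front: 26 × 0.7 = 18.20 → 18.
pocket: 21 × 0.7 = 14.70 → 15.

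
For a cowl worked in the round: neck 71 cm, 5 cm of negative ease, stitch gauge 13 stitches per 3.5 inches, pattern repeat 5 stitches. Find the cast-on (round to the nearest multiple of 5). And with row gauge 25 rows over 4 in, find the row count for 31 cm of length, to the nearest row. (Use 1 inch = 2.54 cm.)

Cast on 95 stitches; work 76 rows.

Finished = 71 − 5 = 66 cm.
66 cm × 1/2.54 = 25.98 inches.
13/3.5 = 3.714 sts per in; 25.98 × 3.714 = 96.51 sts.
Nearest multiple of 5 → 95.
31 cm = 12.20 inches; × 6.25 = 76.28 → 76 rows.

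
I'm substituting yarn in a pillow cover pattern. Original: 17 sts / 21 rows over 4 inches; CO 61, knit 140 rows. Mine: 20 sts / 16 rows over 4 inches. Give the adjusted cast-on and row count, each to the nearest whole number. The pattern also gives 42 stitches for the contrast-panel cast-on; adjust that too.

Cast on 72 stitches; work 107 rows; contrast-panel cast-on 49 stitches.

Stitches: 61 × 20/17 = 71.76 → 72.
Rows: 140 × 16/21 = 106.67 → 107.
contrast-panel cast-on: 42 × 20/17 = 49.41 → 49.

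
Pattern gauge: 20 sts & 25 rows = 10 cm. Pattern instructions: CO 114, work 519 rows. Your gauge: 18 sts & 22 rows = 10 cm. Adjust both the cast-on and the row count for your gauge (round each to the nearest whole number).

Cast on 103 stitches; work 457 rows.

Stitches: 114 × 18/20 = 102.60 → 103.
Rows: 519 × 22/25 = 456.72 → 457.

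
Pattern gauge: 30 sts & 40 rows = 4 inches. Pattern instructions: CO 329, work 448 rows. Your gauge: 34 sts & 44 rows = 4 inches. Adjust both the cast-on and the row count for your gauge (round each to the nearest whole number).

Stitches: 329 × 34/30 = 372.87 → 373.
Rows: 448 × 44/40 = 492.80 → 493.

Cast on 373 stitches; work 493 rows.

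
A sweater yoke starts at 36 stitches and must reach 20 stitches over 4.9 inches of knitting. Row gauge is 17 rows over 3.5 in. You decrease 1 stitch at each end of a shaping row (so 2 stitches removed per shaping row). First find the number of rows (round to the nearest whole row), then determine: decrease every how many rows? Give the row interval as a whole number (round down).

Decrease every 3rd row.

Rows = 4.9 × 4.857 = 23.8 → 24 rows.
Stitches to remove: 16 → 8 shaping rows (at 2 st each).
24 / 8 = 3.00 → every 3 rows.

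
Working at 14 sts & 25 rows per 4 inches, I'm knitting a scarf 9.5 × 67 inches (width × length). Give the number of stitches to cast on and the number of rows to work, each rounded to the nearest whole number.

Stitch gauge = 14/4 = 3.5 sts/in; 9.5 × 3.5 = 33.25 → 33 sts.
Row gauge = 25/4 = 6.25 rows/in; 67 × 6.25 = 418.75 → 419 rows.

Cast on 33 stitches and work 419 rows.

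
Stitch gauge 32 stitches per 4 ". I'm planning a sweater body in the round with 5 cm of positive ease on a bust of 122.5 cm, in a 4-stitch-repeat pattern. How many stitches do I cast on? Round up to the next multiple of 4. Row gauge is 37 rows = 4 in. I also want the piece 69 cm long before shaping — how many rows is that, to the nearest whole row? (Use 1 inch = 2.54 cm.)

Finished = 122.5 + 5 = 127.5 cm.
127.5 cm × 1/2.54 = 50.20 inches.
32/4 = 8 sts per in; 50.20 × 8 = 401.57 sts.
Next multiple of 4 → 404.
69 cm = 27.17 inches; × 9.25 = 251.28 → 251 rows.

Cast on 404 stitches; work 251 rows.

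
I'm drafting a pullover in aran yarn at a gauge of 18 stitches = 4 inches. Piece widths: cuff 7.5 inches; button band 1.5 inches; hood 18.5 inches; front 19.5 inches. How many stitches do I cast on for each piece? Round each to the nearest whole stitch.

Rate = 18/4 = 4.5 sts per in.
cuff: 7.5 × 4.5 = 33.75 → 34.
button band: 1.5 × 4.5 = 6.75 → 7.
hood: 18.5 × 4.5 = 83.25 → 83.
front: 19.5 × 4.5 = 87.75 → 88.

cuff 34; button band 7; hood 83; front 88.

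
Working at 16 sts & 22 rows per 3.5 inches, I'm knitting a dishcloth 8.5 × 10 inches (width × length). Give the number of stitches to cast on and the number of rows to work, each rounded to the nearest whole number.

Stitch gauge = 16/3.5 = 4.571 sts/in; 8.5 × 4.571 = 38.86 → 39 sts.
Row gauge = 22/3.5 = 6.286 rows/in; 10 × 6.286 = 62.86 → 63 rows.

Cast on 39 stitches and work 63 rows.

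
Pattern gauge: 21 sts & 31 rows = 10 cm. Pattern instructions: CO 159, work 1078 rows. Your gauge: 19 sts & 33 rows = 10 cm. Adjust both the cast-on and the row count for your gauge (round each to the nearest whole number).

Stitches: 159 × 19/21 = 143.86 → 144.
Rows: 1078 × 33/31 = 1147.55 → 1148.

Cast on 144 stitches; work 1148 rows.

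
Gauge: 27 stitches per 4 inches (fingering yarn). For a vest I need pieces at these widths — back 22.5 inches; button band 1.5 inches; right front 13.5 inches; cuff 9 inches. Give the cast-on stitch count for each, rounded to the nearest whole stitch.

Rate = 27/4 = 6.75 sts per in.
back: 22.5 × 6.75 = 151.88 → 152.
button band: 1.5 × 6.75 = 10.12 → 10.
right front: 13.5 × 6.75 = 91.12 → 91.
cuff: 9 × 6.75 = 60.75 → 61.

back 152; button band 10; right front 91; cuff 61.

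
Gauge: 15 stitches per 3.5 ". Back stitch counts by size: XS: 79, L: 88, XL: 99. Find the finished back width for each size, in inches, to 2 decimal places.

XS 18.43 inches; L 20.53 inches; XL 23.10 inches.

15/3.5 = 4.286 sts per in.
XS: 79 / 4.286 = 18.433 → 18.43 in.
L: 88 / 4.286 = 20.533 → 20.53 in.
XL: 99 / 4.286 = 23.100 → 23.10 in.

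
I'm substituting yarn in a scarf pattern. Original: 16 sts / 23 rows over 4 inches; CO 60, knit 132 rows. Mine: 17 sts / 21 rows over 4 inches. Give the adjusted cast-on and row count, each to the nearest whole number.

Stitches: 60 × 17/16 = 63.75 → 64.
Rows: 132 × 21/23 = 120.52 → 121.

Cast on 64 stitches; work 121 rows.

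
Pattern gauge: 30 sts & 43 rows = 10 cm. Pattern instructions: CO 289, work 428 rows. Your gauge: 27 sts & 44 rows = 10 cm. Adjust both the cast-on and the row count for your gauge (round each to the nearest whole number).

Cast on 260 stitches; work 438 rows.

Stitches: 289 × 27/30 = 260.10 → 260.
Rows: 428 × 44/43 = 437.95 → 438.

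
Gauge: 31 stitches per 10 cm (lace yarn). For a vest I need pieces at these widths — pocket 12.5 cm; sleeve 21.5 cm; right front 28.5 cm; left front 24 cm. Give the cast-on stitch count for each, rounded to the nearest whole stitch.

pocket 39; sleeve 67; right front 88; left front 74.

Rate = 31/10 = 3.1 sts per cm.
pocket: 12.5 × 3.1 = 38.75 → 39.
sleeve: 21.5 × 3.1 = 66.65 → 67.
right front: 28.5 × 3.1 = 88.35 → 88.
left front: 24 × 3.1 = 74.40 → 74.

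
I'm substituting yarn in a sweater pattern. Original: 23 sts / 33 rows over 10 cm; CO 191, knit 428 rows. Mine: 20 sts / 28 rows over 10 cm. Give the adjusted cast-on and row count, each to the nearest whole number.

Cast on 166 stitches; work 363 rows.

Stitches: 191 × 20/23 = 166.09 → 166.
Rows: 428 × 28/33 = 363.15 → 363.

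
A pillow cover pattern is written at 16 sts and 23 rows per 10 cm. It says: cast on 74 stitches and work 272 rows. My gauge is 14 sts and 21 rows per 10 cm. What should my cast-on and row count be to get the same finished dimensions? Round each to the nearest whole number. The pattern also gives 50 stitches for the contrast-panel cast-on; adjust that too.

Stitches: 74 × 14/16 = 64.75 → 65.
Rows: 272 × 21/23 = 248.35 → 248.
contrast-panel cast-on: 50 × 14/16 = 43.75 → 44.

Cast on 65 stitches; work 248 rows; contrast-panel cast-on 44 stitches.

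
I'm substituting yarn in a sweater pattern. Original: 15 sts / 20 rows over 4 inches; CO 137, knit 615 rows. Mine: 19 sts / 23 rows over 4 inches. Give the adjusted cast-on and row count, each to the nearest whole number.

Cast on 174 stitches; work 707 rows.

Stitches: 137 × 19/15 = 173.53 → 174.
Rows: 615 × 23/20 = 707.25 → 707.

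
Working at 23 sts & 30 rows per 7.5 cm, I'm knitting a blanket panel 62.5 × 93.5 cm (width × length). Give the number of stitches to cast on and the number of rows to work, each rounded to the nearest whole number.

Cast on 192 stitches and work 374 rows.

Stitch gauge = 23/7.5 = 3.067 sts/cm; 62.5 × 3.067 = 191.67 → 192 sts.
Row gauge = 30/7.5 = 4 rows/cm; 93.5 × 4 = 374.00 → 374 rows.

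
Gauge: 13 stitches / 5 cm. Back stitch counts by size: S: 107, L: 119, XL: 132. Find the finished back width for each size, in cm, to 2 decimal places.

S 41.15 cm; L 45.77 cm; XL 50.77 cm.

13/5 = 2.6 sts per cm.
S: 107 / 2.6 = 41.154 → 41.15 cm.
L: 119 / 2.6 = 45.769 → 45.77 cm.
XL: 132 / 2.6 = 50.769 → 50.77 cm.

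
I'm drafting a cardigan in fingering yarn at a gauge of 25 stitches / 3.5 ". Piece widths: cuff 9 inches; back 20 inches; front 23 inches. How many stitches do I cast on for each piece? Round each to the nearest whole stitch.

cuff 64; back 143; front 164.

Rate = 25/3.5 = 7.143 sts per in.
cuff: 9 × 7.143 = 64.29 → 64.
back: 20 × 7.143 = 142.86 → 143.
front: 23 × 7.143 = 164.29 → 164.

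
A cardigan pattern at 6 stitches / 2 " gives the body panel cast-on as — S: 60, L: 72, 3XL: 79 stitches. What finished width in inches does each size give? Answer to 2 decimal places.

S 20.00 inches; L 24.00 inches; 3XL 26.33 inches.

6/2 = 3 sts per in.
S: 60 / 3 = 20.000 → 20.00 in.
L: 72 / 3 = 24.000 → 24.00 in.
3XL: 79 / 3 = 26.333 → 26.33 in.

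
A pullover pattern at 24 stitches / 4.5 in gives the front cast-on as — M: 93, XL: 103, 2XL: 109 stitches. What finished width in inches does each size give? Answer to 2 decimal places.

24/4.5 = 5.333 sts per in.
M: 93 / 5.333 = 17.438 → 17.44 in.
XL: 103 / 5.333 = 19.312 → 19.31 in.
2XL: 109 / 5.333 = 20.438 → 20.44 in.

M 17.44 inches; XL 19.31 inches; 2XL 20.44 inches.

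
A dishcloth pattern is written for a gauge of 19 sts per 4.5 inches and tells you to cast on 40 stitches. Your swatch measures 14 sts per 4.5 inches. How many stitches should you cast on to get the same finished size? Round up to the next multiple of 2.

30 stitches.

Scale factor = 14 / 19 = 0.737.
40 × 14 / 19 = 29.47 sts.
→ 30 sts.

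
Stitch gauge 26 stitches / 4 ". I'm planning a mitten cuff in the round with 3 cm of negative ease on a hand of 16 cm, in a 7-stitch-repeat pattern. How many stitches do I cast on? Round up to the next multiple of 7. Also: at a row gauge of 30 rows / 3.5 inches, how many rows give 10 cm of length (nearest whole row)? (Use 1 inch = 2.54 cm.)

Finished = 16 − 3 = 13 cm.
13 cm × 1/2.54 = 5.12 inches.
26/4 = 6.5 sts per in; 5.12 × 6.5 = 33.27 sts.
Next multiple of 7 → 35.
10 cm = 3.94 inches; × 8.571 = 33.75 → 34 rows.

Cast on 35 stitches; work 34 rows.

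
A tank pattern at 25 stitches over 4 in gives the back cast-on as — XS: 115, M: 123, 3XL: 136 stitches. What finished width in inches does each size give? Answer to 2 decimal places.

XS 18.40 inches; M 19.68 inches; 3XL 21.76 inches.

25/4 = 6.25 sts per in.
XS: 115 / 6.25 = 18.400 → 18.40 in.
M: 123 / 6.25 = 19.680 → 19.68 in.
3XL: 136 / 6.25 = 21.760 → 21.76 in.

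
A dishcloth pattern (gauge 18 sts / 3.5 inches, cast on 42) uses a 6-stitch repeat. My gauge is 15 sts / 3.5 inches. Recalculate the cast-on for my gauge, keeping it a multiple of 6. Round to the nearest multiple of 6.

42 × 15 / 18 = 35.00.
Nearest multiple of 6: 36.

Cast on 36 stitches.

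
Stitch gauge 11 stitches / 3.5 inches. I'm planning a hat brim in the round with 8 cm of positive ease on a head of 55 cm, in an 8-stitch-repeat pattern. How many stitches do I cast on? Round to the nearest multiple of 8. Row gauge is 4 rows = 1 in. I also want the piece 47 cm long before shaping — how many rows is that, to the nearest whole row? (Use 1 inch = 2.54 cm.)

Finished = 55 + 8 = 63 cm.
63 cm × 1/2.54 = 24.80 inches.
11/3.5 = 3.143 sts per in; 24.80 × 3.143 = 77.95 sts.
Nearest multiple of 8 → 80.
47 cm = 18.50 inches; × 4 = 74.02 → 74 rows.

Cast on 80 stitches; work 74 rows.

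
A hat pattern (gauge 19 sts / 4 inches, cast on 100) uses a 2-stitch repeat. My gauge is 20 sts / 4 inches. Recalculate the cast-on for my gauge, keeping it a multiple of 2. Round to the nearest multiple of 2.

100 × 20 / 19 = 105.26.
Nearest multiple of 2: 106.

CO 106 sts.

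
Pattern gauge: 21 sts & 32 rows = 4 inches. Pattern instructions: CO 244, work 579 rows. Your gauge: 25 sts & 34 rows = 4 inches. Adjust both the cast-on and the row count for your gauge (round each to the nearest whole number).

Cast on 290 stitches; work 615 rows.

Stitches: 244 × 25/21 = 290.48 → 290.
Rows: 579 × 34/32 = 615.19 → 615.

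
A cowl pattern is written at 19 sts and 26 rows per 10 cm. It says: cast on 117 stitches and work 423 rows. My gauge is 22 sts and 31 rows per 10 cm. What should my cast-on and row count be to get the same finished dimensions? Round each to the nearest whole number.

Stitches: 117 × 22/19 = 135.47 → 135.
Rows: 423 × 31/26 = 504.35 → 504.

Cast on 135 stitches; work 504 rows.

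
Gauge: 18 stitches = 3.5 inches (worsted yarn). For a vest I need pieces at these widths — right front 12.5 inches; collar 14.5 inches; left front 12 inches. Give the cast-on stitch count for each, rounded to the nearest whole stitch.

right front 64; collar 75; left front 62.

Rate = 18/3.5 = 5.143 sts per in.
right front: 12.5 × 5.143 = 64.29 → 64.
collar: 14.5 × 5.143 = 74.57 → 75.
left front: 12 × 5.143 = 61.71 → 62.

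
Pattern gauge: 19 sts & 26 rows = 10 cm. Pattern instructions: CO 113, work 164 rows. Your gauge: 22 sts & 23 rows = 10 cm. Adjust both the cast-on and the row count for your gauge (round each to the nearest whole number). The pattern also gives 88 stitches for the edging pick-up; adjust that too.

Cast on 131 stitches; work 145 rows; edging pick-up 102 stitches.

Stitches: 113 × 22/19 = 130.84 → 131.
Rows: 164 × 23/26 = 145.08 → 145.
edging pick-up: 88 × 22/19 = 101.89 → 102.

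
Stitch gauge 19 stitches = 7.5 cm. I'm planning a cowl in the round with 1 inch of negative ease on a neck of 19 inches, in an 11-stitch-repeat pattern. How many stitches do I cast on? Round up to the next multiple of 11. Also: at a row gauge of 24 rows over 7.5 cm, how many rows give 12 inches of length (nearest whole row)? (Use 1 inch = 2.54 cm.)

Finished = 19 − 1 = 18 inches.
18 inches × 2.54 = 45.72 cm.
19/7.5 = 2.533 sts per cm; 45.72 × 2.533 = 115.82 sts.
Next multiple of 11 → 121.
12 inches = 30.48 cm; × 3.2 = 97.54 → 98 rows.

Cast on 121 stitches; work 98 rows.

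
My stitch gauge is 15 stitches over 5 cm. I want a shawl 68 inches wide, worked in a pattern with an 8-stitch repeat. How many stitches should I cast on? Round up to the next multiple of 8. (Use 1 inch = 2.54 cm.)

Cast on 520 stitches.

68 in = 68 × 2.54 = 172.72 cm.
15 / 5 = 3 sts/cm.
172.72 × 3 = 518.16 sts.
→ 520.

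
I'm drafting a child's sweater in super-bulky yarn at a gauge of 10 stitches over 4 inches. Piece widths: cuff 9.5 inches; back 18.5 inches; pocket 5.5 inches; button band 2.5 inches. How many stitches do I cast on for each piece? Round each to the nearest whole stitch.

cuff 24; back 46; pocket 14; button band 6.

Rate = 10/4 = 2.5 sts per in.
cuff: 9.5 × 2.5 = 23.75 → 24.
back: 18.5 × 2.5 = 46.25 → 46.
pocket: 5.5 × 2.5 = 13.75 → 14.
button band: 2.5 × 2.5 = 6.25 → 6.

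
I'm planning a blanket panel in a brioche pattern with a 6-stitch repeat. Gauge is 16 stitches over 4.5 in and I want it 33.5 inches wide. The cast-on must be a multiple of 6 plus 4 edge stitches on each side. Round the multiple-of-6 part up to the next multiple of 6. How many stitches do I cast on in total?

CO 122 sts.

16 / 4.5 = 3.556 sts per inch.
33.5 × 3.556 = 119.11 sts.
Less 8 edge sts → 111.11 for the repeat.
Next multiple of 6: 114.
Add back 8 edge sts → 122.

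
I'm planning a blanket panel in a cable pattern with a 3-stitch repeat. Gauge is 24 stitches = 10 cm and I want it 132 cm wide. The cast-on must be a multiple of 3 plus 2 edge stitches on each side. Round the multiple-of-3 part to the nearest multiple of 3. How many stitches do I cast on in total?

24 / 10 = 2.4 sts per cm.
132 × 2.4 = 316.80 sts.
Less 4 edge sts → 312.80 for the repeat.
Nearest multiple of 3: 312.
Add back 4 edge sts → 316.

316 stitches.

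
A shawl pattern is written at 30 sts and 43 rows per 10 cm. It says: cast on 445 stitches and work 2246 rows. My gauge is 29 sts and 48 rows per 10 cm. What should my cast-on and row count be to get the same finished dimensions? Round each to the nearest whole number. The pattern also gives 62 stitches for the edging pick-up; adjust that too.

Stitches: 445 × 29/30 = 430.17 → 430.
Rows: 2246 × 48/43 = 2507.16 → 2507.
edging pick-up: 62 × 29/30 = 59.93 → 60.

Cast on 430 stitches; work 2507 rows; edging pick-up 60 stitches.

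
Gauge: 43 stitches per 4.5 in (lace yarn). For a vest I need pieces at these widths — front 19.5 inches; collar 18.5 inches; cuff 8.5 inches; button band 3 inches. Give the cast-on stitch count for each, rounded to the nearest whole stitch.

Rate = 43/4.5 = 9.556 sts per in.
front: 19.5 × 9.556 = 186.33 → 186.
collar: 18.5 × 9.556 = 176.78 → 177.
cuff: 8.5 × 9.556 = 81.22 → 81.
button band: 3 × 9.556 = 28.67 → 29.

front 186; collar 177; cuff 81; button band 29.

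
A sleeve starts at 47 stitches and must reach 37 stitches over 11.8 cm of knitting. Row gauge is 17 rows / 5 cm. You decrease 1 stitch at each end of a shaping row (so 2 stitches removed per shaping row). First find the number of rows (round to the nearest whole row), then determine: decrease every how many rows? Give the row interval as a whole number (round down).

Rows = 11.8 × 3.4 = 40.1 → 40 rows.
Stitches to remove: 10 → 5 shaping rows (at 2 st each).
40 / 5 = 8.00 → every 8 rows.

Decrease every 8th row.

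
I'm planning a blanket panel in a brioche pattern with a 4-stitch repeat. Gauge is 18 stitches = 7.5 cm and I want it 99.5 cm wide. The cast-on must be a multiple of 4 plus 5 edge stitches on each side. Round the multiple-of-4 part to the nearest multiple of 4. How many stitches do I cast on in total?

18 / 7.5 = 2.4 sts per cm.
99.5 × 2.4 = 238.80 sts.
Less 10 edge sts → 228.80 for the repeat.
Nearest multiple of 4: 228.
Add back 10 edge sts → 238.

Cast on 238 stitches.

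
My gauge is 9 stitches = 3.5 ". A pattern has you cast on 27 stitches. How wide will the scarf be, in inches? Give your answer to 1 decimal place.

9 stitches / 3.5 inch = 2.571 stitches per inch.
27 / 2.571 = 10.50 inches.

10.5 inches.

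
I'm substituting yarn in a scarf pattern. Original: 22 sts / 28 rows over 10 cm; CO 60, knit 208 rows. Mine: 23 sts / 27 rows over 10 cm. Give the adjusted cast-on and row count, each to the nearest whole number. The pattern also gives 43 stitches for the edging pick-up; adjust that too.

Cast on 63 stitches; work 201 rows; edging pick-up 45 stitches.

Stitches: 60 × 23/22 = 62.73 → 63.
Rows: 208 × 27/28 = 200.57 → 201.
edging pick-up: 43 × 23/22 = 44.95 → 45.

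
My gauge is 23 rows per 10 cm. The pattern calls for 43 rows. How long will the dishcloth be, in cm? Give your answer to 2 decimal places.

23 rows / 10 cm = 2.3 rows per cm.
43 / 2.3 = 18.696 cm.

18.70 cm.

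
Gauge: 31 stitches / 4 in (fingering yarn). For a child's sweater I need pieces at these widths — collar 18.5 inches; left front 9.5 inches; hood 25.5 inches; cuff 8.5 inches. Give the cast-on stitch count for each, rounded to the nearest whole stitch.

Rate = 31/4 = 7.75 sts per in.
collar: 18.5 × 7.75 = 143.38 → 143.
left front: 9.5 × 7.75 = 73.62 → 74.
hood: 25.5 × 7.75 = 197.62 → 198.
cuff: 8.5 × 7.75 = 65.88 → 66.

collar 143; left front 74; hood 198; cuff 66.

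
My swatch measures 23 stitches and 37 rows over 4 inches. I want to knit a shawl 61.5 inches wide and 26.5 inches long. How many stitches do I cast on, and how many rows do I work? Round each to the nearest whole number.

Cast on 354 stitches and work 245 rows.

Stitch gauge = 23/4 = 5.75 sts/in; 61.5 × 5.75 = 353.62 → 354 sts.
Row gauge = 37/4 = 9.25 rows/in; 26.5 × 9.25 = 245.12 → 245 rows.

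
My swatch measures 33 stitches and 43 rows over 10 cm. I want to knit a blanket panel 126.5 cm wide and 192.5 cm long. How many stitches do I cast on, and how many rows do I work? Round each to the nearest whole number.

Cast on 417 stitches and work 828 rows.

Stitch gauge = 33/10 = 3.3 sts/cm; 126.5 × 3.3 = 417.45 → 417 sts.
Row gauge = 43/10 = 4.3 rows/cm; 192.5 × 4.3 = 827.75 → 828 rows.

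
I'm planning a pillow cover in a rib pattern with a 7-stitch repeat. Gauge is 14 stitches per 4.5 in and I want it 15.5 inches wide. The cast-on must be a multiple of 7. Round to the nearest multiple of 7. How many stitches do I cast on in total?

14 / 4.5 = 3.111 sts per inch.
15.5 × 3.111 = 48.22 sts.
Nearest multiple of 7: 49.

CO 49 sts.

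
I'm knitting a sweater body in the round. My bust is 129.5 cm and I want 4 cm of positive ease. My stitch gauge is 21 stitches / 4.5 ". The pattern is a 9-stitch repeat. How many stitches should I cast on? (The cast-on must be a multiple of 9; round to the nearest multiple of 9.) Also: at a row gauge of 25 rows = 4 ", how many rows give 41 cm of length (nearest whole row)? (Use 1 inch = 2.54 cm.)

Cast on 243 stitches; work 101 rows.

Finished = 129.5 + 4 = 133.5 cm.
133.5 cm × 1/2.54 = 52.56 inches.
21/4.5 = 4.667 sts per in; 52.56 × 4.667 = 245.28 sts.
Nearest multiple of 9 → 243.
41 cm = 16.14 inches; × 6.25 = 100.89 → 101 rows.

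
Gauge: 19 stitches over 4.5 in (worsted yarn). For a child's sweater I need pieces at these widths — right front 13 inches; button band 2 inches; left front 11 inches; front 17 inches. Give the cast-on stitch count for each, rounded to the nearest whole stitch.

right front 55; button band 8; left front 46; front 72.

Rate = 19/4.5 = 4.222 sts per in.
right front: 13 × 4.222 = 54.89 → 55.
button band: 2 × 4.222 = 8.44 → 8.
left front: 11 × 4.222 = 46.44 → 46.
front: 17 × 4.222 = 71.78 → 72.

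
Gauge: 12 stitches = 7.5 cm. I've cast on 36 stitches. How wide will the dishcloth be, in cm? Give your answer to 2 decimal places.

22.50 cm.

12 stitches / 7.5 cm = 1.6 stitches per cm.
36 / 1.6 = 22.500 cm.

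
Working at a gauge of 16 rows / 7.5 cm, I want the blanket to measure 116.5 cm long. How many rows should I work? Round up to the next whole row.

16 rows / 7.5 cm = 2.133 rows per cm.
116.5 × 2.133 = 248.53 rows.
Round up → 249.

Knit 249 rows.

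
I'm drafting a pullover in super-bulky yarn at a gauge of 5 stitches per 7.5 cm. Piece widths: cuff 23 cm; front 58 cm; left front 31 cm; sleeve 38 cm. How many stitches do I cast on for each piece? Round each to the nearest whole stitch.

cuff 15; front 39; left front 21; sleeve 25.

Rate = 5/7.5 = 0.667 sts per cm.
cuff: 23 × 0.667 = 15.33 → 15.
front: 58 × 0.667 = 38.67 → 39.
left front: 31 × 0.667 = 20.67 → 21.
sleeve: 38 × 0.667 = 25.33 → 25.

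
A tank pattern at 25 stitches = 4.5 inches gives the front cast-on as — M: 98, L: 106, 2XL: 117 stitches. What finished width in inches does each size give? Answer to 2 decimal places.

M 17.64 inches; L 19.08 inches; 2XL 21.06 inches.

25/4.5 = 5.556 sts per in.
M: 98 / 5.556 = 17.640 → 17.64 in.
L: 106 / 5.556 = 19.080 → 19.08 in.
2XL: 117 / 5.556 = 21.060 → 21.06 in.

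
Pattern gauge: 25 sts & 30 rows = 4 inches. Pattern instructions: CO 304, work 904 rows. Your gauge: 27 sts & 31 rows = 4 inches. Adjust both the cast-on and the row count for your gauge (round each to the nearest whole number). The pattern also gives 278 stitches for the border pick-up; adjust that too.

Cast on 328 stitches; work 934 rows; border pick-up 300 stitches.

Stitches: 304 × 27/25 = 328.32 → 328.
Rows: 904 × 31/30 = 934.13 → 934.
border pick-up: 278 × 27/25 = 300.24 → 300.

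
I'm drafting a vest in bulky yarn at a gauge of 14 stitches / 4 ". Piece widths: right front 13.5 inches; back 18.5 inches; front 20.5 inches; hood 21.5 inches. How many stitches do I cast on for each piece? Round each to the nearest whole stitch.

right front 47; back 65; front 72; hood 75.

Rate = 14/4 = 3.5 sts per in.
right front: 13.5 × 3.5 = 47.25 → 47.
back: 18.5 × 3.5 = 64.75 → 65.
front: 20.5 × 3.5 = 71.75 → 72.
hood: 21.5 × 3.5 = 75.25 → 75.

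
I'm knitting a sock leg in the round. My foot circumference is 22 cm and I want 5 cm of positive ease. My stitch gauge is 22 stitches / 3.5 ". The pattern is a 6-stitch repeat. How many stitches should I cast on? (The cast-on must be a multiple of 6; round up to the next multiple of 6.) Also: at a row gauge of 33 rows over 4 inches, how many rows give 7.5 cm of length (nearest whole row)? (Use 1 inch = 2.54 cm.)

Cast on 72 stitches; work 24 rows.

Finished = 22 + 5 = 27 cm.
27 cm × 1/2.54 = 10.63 inches.
22/3.5 = 6.286 sts per in; 10.63 × 6.286 = 66.82 sts.
Next multiple of 6 → 72.
7.5 cm = 2.95 inches; × 8.25 = 24.36 → 24 rows.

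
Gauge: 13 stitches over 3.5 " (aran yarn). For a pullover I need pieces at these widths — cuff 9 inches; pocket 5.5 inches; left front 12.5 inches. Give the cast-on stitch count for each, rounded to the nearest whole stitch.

cuff 33; pocket 20; left front 46.

Rate = 13/3.5 = 3.714 sts per in.
cuff: 9 × 3.714 = 33.43 → 33.
pocket: 5.5 × 3.714 = 20.43 → 20.
left front: 12.5 × 3.714 = 46.43 → 46.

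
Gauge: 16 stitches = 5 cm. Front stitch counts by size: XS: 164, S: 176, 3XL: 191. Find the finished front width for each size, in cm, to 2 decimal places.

XS 51.25 cm; S 55.00 cm; 3XL 59.69 cm.

16/5 = 3.2 sts per cm.
XS: 164 / 3.2 = 51.250 → 51.25 cm.
S: 176 / 3.2 = 55.000 → 55.00 cm.
3XL: 191 / 3.2 = 59.688 → 59.69 cm.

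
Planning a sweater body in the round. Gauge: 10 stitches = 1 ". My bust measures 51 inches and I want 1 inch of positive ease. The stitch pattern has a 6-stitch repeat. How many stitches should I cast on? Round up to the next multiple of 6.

CO 522 sts.

Finished = 51 + 1 = 52 inches.
10 / 1 = 10 sts/in.
52 × 10 = 520.00 sts.
Next multiple of 6: 522.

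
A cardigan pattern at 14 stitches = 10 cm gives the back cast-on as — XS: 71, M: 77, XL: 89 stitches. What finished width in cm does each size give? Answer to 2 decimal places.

14/10 = 1.4 sts per cm.
XS: 71 / 1.4 = 50.714 → 50.71 cm.
M: 77 / 1.4 = 55.000 → 55.00 cm.
XL: 89 / 1.4 = 63.571 → 63.57 cm.

XS 50.71 cm; M 55.00 cm; XL 63.57 cm.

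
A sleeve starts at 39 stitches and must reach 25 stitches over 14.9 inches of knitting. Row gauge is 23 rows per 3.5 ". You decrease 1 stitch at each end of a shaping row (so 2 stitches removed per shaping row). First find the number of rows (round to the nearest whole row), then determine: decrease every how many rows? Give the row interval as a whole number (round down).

Rows = 14.9 × 6.571 = 97.9 → 98 rows.
Stitches to remove: 14 → 7 shaping rows (at 2 st each).
98 / 7 = 14.00 → every 14 rows.

Decrease every 14th row.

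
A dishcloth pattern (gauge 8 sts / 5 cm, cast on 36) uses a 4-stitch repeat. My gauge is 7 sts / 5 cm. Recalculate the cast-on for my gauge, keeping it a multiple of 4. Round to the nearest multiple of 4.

36 × 7 / 8 = 31.50.
Nearest multiple of 4: 32.

CO 32 sts.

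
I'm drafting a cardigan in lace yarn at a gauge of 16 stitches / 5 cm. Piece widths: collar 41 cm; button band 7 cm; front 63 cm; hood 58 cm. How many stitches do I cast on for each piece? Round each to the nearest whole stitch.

Rate = 16/5 = 3.2 sts per cm.
collar: 41 × 3.2 = 131.20 → 131.
button band: 7 × 3.2 = 22.40 → 22.
front: 63 × 3.2 = 201.60 → 202.
hood: 58 × 3.2 = 185.60 → 186.

collar 131; button band 22; front 202; hood 186.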